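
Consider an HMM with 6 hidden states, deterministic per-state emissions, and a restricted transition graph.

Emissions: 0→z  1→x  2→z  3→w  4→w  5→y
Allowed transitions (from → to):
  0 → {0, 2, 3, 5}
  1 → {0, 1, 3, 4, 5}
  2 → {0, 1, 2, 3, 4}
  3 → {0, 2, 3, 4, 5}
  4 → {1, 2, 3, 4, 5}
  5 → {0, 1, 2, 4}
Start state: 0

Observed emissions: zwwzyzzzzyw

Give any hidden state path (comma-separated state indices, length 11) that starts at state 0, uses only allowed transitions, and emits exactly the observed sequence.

0,3,3,0,5,0,2,2,0,5,4

  t0 'z' -> {0,2}, take 0 (start)
  t1 'w' -> {3,4}, take 3 (0->3 ok)
  t2 'w' -> {3,4}, take 3 (3->3 ok)
  t3 'z' -> {0,2}, take 0 (3->0 ok)
  t4 'y' -> {5}, take 5 (0->5 ok)
  t5 'z' -> {0,2}, take 0 (5->0 ok)
  t6 'z' -> {0,2}, take 2 (0->2 ok)
  t7 'z' -> {0,2}, take 2 (2->2 ok)
  t8 'z' -> {0,2}, take 0 (2->0 ok)
  t9 'y' -> {5}, take 5 (0->5 ok)
  t10 'w' -> {3,4}, take 4 (5->4 ok)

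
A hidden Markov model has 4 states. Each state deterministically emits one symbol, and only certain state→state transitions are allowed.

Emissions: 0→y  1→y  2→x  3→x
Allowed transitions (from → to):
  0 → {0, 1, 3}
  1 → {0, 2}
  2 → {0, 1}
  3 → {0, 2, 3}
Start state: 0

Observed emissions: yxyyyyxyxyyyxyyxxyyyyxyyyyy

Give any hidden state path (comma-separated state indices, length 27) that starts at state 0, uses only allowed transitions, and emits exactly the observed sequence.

  pos 0: y in {0,1}, choose 0; start
  pos 1: x in {2,3}, choose 3; 0->3 ok
  pos 2: y in {0,1}, choose 0; 3->0 ok
  pos 3: y in {0,1}, choose 0; 0->0 ok
  pos 4: y in {0,1}, choose 0; 0->0 ok
  pos 5: y in {0,1}, choose 1; 0->1 ok
  pos 6: x in {2,3}, choose 2; 1->2 ok
  pos 7: y in {0,1}, choose 1; 2->1 ok
  pos 8: x in {2,3}, choose 2; 1->2 ok
  pos 9: y in {0,1}, choose 1; 2->1 ok
  pos 10: y in {0,1}, choose 0; 1->0 ok
  pos 11: y in {0,1}, choose 1; 0->1 ok
  pos 12: x in {2,3}, choose 2; 1->2 ok
  pos 13: y in {0,1}, choose 1; 2->1 ok
  pos 14: y in {0,1}, choose 0; 1->0 ok
  pos 15: x in {2,3}, choose 3; 0->3 ok
  pos 16: x in {2,3}, choose 2; 3->2 ok
  pos 17: y in {0,1}, choose 0; 2->0 ok
  pos 18: y in {0,1}, choose 0; 0->0 ok
  pos 19: y in {0,1}, choose 1; 0->1 ok
  pos 20: y in {0,1}, choose 0; 1->0 ok
  pos 21: x in {2,3}, choose 3; 0->3 ok
  pos 22: y in {0,1}, choose 0; 3->0 ok
  pos 23: y in {0,1}, choose 1; 0->1 ok
  pos 24: y in {0,1}, choose 0; 1->0 ok
  pos 25: y in {0,1}, choose 0; 0->0 ok
  pos 26: y in {0,1}, choose 0; 0->0 ok

0,3,0,0,0,1,2,1,2,1,0,1,2,1,0,3,2,0,0,1,0,3,0,1,0,0,0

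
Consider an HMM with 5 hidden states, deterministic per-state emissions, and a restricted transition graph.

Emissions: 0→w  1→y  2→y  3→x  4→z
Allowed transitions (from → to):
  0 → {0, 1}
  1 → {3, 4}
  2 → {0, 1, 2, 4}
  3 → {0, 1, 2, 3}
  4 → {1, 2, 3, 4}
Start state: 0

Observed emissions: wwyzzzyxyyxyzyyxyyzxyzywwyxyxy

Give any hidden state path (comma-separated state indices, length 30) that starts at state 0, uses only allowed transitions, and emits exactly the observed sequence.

0,0,1,4,4,4,1,3,2,1,3,1,4,2,1,3,2,1,4,3,1,4,2,0,0,1,3,1,3,2

  pos 0: w in {0}, choose 0; start
  pos 1: w in {0}, choose 0; 0->0 ok
  pos 2: y in {1,2}, choose 1; 0->1 ok
  pos 3: z in {4}, choose 4; 1->4 ok
  pos 4: z in {4}, choose 4; 4->4 ok
  pos 5: z in {4}, choose 4; 4->4 ok
  pos 6: y in {1,2}, choose 1; 4->1 ok
  pos 7: x in {3}, choose 3; 1->3 ok
  pos 8: y in {1,2}, choose 2; 3->2 ok
  pos 9: y in {1,2}, choose 1; 2->1 ok
  pos 10: x in {3}, choose 3; 1->3 ok
  pos 11: y in {1,2}, choose 1; 3->1 ok
  pos 12: z in {4}, choose 4; 1->4 ok
  pos 13: y in {1,2}, choose 2; 4->2 ok
  pos 14: y in {1,2}, choose 1; 2->1 ok
  pos 15: x in {3}, choose 3; 1->3 ok
  pos 16: y in {1,2}, choose 2; 3->2 ok
  pos 17: y in {1,2}, choose 1; 2->1 ok
  pos 18: z in {4}, choose 4; 1->4 ok
  pos 19: x in {3}, choose 3; 4->3 ok
  pos 20: y in {1,2}, choose 1; 3->1 ok
  pos 21: z in {4}, choose 4; 1->4 ok
  pos 22: y in {1,2}, choose 2; 4->2 ok
  pos 23: w in {0}, choose 0; 2->0 ok
  pos 24: w in {0}, choose 0; 0->0 ok
  pos 25: y in {1,2}, choose 1; 0->1 ok
  pos 26: x in {3}, choose 3; 1->3 ok
  pos 27: y in {1,2}, choose 1; 3->1 ok
  pos 28: x in {3}, choose 3; 1->3 ok
  pos 29: y in {1,2}, choose 2; 3->2 ok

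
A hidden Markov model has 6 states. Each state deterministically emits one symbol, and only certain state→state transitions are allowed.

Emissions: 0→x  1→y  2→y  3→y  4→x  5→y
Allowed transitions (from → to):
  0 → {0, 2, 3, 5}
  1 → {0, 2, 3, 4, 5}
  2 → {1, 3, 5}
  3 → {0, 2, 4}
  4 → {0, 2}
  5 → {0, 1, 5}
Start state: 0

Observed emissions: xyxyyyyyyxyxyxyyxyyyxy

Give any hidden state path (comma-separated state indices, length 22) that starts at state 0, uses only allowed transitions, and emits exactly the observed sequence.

  0: obs=x cand={0,4} pick 0 [start]
  1: obs=y cand={1,2,3,5} pick 5 [0->5 ok]
  2: obs=x cand={0,4} pick 0 [5->0 ok]
  3: obs=y cand={1,2,3,5} pick 3 [0->3 ok]
  4: obs=y cand={1,2,3,5} pick 2 [3->2 ok]
  5: obs=y cand={1,2,3,5} pick 1 [2->1 ok]
  6: obs=y cand={1,2,3,5} pick 2 [1->2 ok]
  7: obs=y cand={1,2,3,5} pick 5 [2->5 ok]
  8: obs=y cand={1,2,3,5} pick 5 [5->5 ok]
  9: obs=x cand={0,4} pick 0 [5->0 ok]
  10: obs=y cand={1,2,3,5} pick 3 [0->3 ok]
  11: obs=x cand={0,4} pick 0 [3->0 ok]
  12: obs=y cand={1,2,3,5} pick 3 [0->3 ok]
  13: obs=x cand={0,4} pick 0 [3->0 ok]
  14: obs=y cand={1,2,3,5} pick 5 [0->5 ok]
  15: obs=y cand={1,2,3,5} pick 5 [5->5 ok]
  16: obs=x cand={0,4} pick 0 [5->0 ok]
  17: obs=y cand={1,2,3,5} pick 3 [0->3 ok]
  18: obs=y cand={1,2,3,5} pick 2 [3->2 ok]
  19: obs=y cand={1,2,3,5} pick 1 [2->1 ok]
  20: obs=x cand={0,4} pick 4 [1->4 ok]
  21: obs=y cand={1,2,3,5} pick 2 [4->2 ok]

0,5,0,3,2,1,2,5,5,0,3,0,3,0,5,5,0,3,2,1,4,2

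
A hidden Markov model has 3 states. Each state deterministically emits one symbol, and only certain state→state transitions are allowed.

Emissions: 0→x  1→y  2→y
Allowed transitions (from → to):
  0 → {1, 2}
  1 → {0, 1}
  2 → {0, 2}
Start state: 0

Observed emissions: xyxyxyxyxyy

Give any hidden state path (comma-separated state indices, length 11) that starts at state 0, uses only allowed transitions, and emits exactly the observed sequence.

0,2,0,1,0,2,0,1,0,2,2

  0: obs=x cand={0} pick 0 [start]
  1: obs=y cand={1,2} pick 2 [0->2 ok]
  2: obs=x cand={0} pick 0 [2->0 ok]
  3: obs=y cand={1,2} pick 1 [0->1 ok]
  4: obs=x cand={0} pick 0 [1->0 ok]
  5: obs=y cand={1,2} pick 2 [0->2 ok]
  6: obs=x cand={0} pick 0 [2->0 ok]
  7: obs=y cand={1,2} pick 1 [0->1 ok]
  8: obs=x cand={0} pick 0 [1->0 ok]
  9: obs=y cand={1,2} pick 2 [0->2 ok]
  10: obs=y cand={1,2} pick 2 [2->2 ok]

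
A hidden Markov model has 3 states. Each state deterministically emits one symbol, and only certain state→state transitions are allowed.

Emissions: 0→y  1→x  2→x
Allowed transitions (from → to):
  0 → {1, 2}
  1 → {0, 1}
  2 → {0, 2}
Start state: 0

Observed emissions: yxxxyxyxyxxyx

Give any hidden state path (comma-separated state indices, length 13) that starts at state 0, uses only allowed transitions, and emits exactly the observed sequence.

  0: obs=y cand={0} pick 0 [start]
  1: obs=x cand={1,2} pick 2 [0->2 ok]
  2: obs=x cand={1,2} pick 2 [2->2 ok]
  3: obs=x cand={1,2} pick 2 [2->2 ok]
  4: obs=y cand={0} pick 0 [2->0 ok]
  5: obs=x cand={1,2} pick 2 [0->2 ok]
  6: obs=y cand={0} pick 0 [2->0 ok]
  7: obs=x cand={1,2} pick 2 [0->2 ok]
  8: obs=y cand={0} pick 0 [2->0 ok]
  9: obs=x cand={1,2} pick 1 [0->1 ok]
  10: obs=x cand={1,2} pick 1 [1->1 ok]
  11: obs=y cand={0} pick 0 [1->0 ok]
  12: obs=x cand={1,2} pick 1 [0->1 ok]

0,2,2,2,0,2,0,2,0,1,1,0,1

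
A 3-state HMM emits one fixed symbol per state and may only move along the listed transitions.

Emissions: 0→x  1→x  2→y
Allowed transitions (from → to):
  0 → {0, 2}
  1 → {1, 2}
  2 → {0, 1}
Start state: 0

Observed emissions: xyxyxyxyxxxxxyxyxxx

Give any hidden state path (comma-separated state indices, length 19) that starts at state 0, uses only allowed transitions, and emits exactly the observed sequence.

  0: obs=x cand={0,1} pick 0 [start]
  1: obs=y cand={2} pick 2 [0->2 ok]
  2: obs=x cand={0,1} pick 0 [2->0 ok]
  3: obs=y cand={2} pick 2 [0->2 ok]
  4: obs=x cand={0,1} pick 1 [2->1 ok]
  5: obs=y cand={2} pick 2 [1->2 ok]
  6: obs=x cand={0,1} pick 0 [2->0 ok]
  7: obs=y cand={2} pick 2 [0->2 ok]
  8: obs=x cand={0,1} pick 1 [2->1 ok]
  9: obs=x cand={0,1} pick 1 [1->1 ok]
  10: obs=x cand={0,1} pick 1 [1->1 ok]
  11: obs=x cand={0,1} pick 1 [1->1 ok]
  12: obs=x cand={0,1} pick 1 [1->1 ok]
  13: obs=y cand={2} pick 2 [1->2 ok]
  14: obs=x cand={0,1} pick 0 [2->0 ok]
  15: obs=y cand={2} pick 2 [0->2 ok]
  16: obs=x cand={0,1} pick 0 [2->0 ok]
  17: obs=x cand={0,1} pick 0 [0->0 ok]
  18: obs=x cand={0,1} pick 0 [0->0 ok]

0,2,0,2,1,2,0,2,1,1,1,1,1,2,0,2,0,0,0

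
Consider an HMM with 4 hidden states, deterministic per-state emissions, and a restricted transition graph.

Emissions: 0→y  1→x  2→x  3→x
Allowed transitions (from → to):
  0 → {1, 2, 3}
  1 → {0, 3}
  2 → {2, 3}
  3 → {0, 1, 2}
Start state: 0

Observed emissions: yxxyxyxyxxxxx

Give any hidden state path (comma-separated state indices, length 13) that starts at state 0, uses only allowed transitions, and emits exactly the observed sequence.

  t0 'y' -> {0}, take 0 (start)
  t1 'x' -> {1,2,3}, take 2 (0->2 ok)
  t2 'x' -> {1,2,3}, take 3 (2->3 ok)
  t3 'y' -> {0}, take 0 (3->0 ok)
  t4 'x' -> {1,2,3}, take 1 (0->1 ok)
  t5 'y' -> {0}, take 0 (1->0 ok)
  t6 'x' -> {1,2,3}, take 3 (0->3 ok)
  t7 'y' -> {0}, take 0 (3->0 ok)
  t8 'x' -> {1,2,3}, take 3 (0->3 ok)
  t9 'x' -> {1,2,3}, take 2 (3->2 ok)
  t10 'x' -> {1,2,3}, take 2 (2->2 ok)
  t11 'x' -> {1,2,3}, take 2 (2->2 ok)
  t12 'x' -> {1,2,3}, take 3 (2->3 ok)

0,2,3,0,1,0,3,0,3,2,2,2,3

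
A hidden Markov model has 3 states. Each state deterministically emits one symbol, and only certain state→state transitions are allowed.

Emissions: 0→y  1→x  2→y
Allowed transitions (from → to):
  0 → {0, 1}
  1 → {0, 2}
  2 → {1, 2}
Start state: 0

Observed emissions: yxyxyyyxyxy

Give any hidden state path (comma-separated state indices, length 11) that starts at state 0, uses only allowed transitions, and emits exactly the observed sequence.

0,1,0,1,2,2,2,1,0,1,2

  0: obs=y cand={0,2} pick 0 [start]
  1: obs=x cand={1} pick 1 [0->1 ok]
  2: obs=y cand={0,2} pick 0 [1->0 ok]
  3: obs=x cand={1} pick 1 [0->1 ok]
  4: obs=y cand={0,2} pick 2 [1->2 ok]
  5: obs=y cand={0,2} pick 2 [2->2 ok]
  6: obs=y cand={0,2} pick 2 [2->2 ok]
  7: obs=x cand={1} pick 1 [2->1 ok]
  8: obs=y cand={0,2} pick 0 [1->0 ok]
  9: obs=x cand={1} pick 1 [0->1 ok]
  10: obs=y cand={0,2} pick 2 [1->2 ok]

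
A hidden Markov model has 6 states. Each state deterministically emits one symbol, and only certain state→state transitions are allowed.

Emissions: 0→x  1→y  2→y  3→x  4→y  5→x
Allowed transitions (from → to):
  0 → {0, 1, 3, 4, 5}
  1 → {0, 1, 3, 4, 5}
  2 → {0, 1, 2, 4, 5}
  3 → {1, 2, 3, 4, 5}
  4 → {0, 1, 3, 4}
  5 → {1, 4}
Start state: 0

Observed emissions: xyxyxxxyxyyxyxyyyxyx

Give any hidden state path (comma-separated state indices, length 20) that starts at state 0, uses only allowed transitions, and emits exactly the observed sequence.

0,1,5,1,0,0,5,1,5,1,1,5,1,3,2,4,1,0,1,0

  0: obs=x cand={0,3,5} pick 0 [start]
  1: obs=y cand={1,2,4} pick 1 [0->1 ok]
  2: obs=x cand={0,3,5} pick 5 [1->5 ok]
  3: obs=y cand={1,2,4} pick 1 [5->1 ok]
  4: obs=x cand={0,3,5} pick 0 [1->0 ok]
  5: obs=x cand={0,3,5} pick 0 [0->0 ok]
  6: obs=x cand={0,3,5} pick 5 [0->5 ok]
  7: obs=y cand={1,2,4} pick 1 [5->1 ok]
  8: obs=x cand={0,3,5} pick 5 [1->5 ok]
  9: obs=y cand={1,2,4} pick 1 [5->1 ok]
  10: obs=y cand={1,2,4} pick 1 [1->1 ok]
  11: obs=x cand={0,3,5} pick 5 [1->5 ok]
  12: obs=y cand={1,2,4} pick 1 [5->1 ok]
  13: obs=x cand={0,3,5} pick 3 [1->3 ok]
  14: obs=y cand={1,2,4} pick 2 [3->2 ok]
  15: obs=y cand={1,2,4} pick 4 [2->4 ok]
  16: obs=y cand={1,2,4} pick 1 [4->1 ok]
  17: obs=x cand={0,3,5} pick 0 [1->0 ok]
  18: obs=y cand={1,2,4} pick 1 [0->1 ok]
  19: obs=x cand={0,3,5} pick 0 [1->0 ok]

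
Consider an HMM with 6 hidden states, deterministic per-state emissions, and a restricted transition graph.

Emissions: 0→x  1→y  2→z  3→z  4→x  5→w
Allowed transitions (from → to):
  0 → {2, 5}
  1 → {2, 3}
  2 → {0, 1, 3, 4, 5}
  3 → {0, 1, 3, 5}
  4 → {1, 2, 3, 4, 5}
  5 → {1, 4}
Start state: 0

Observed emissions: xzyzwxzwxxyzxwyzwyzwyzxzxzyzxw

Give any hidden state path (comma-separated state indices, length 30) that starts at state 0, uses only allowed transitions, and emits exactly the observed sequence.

  pos 0: x in {0,4}, choose 0; start
  pos 1: z in {2,3}, choose 2; 0->2 ok
  pos 2: y in {1}, choose 1; 2->1 ok
  pos 3: z in {2,3}, choose 3; 1->3 ok
  pos 4: w in {5}, choose 5; 3->5 ok
  pos 5: x in {0,4}, choose 4; 5->4 ok
  pos 6: z in {2,3}, choose 3; 4->3 ok
  pos 7: w in {5}, choose 5; 3->5 ok
  pos 8: x in {0,4}, choose 4; 5->4 ok
  pos 9: x in {0,4}, choose 4; 4->4 ok
  pos 10: y in {1}, choose 1; 4->1 ok
  pos 11: z in {2,3}, choose 2; 1->2 ok
  pos 12: x in {0,4}, choose 0; 2->0 ok
  pos 13: w in {5}, choose 5; 0->5 ok
  pos 14: y in {1}, choose 1; 5->1 ok
  pos 15: z in {2,3}, choose 3; 1->3 ok
  pos 16: w in {5}, choose 5; 3->5 ok
  pos 17: y in {1}, choose 1; 5->1 ok
  pos 18: z in {2,3}, choose 2; 1->2 ok
  pos 19: w in {5}, choose 5; 2->5 ok
  pos 20: y in {1}, choose 1; 5->1 ok
  pos 21: z in {2,3}, choose 3; 1->3 ok
  pos 22: x in {0,4}, choose 0; 3->0 ok
  pos 23: z in {2,3}, choose 2; 0->2 ok
  pos 24: x in {0,4}, choose 4; 2->4 ok
  pos 25: z in {2,3}, choose 2; 4->2 ok
  pos 26: y in {1}, choose 1; 2->1 ok
  pos 27: z in {2,3}, choose 2; 1->2 ok
  pos 28: x in {0,4}, choose 4; 2->4 ok
  pos 29: w in {5}, choose 5; 4->5 ok

0,2,1,3,5,4,3,5,4,4,1,2,0,5,1,3,5,1,2,5,1,3,0,2,4,2,1,2,4,5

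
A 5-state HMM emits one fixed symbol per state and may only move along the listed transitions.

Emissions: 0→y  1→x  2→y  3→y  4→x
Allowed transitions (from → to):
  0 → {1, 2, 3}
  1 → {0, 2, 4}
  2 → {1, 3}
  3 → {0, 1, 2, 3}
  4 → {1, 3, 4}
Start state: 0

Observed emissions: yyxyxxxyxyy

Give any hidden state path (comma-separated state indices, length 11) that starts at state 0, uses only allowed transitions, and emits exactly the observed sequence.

  t0 'y' -> {0,2,3}, take 0 (start)
  t1 'y' -> {0,2,3}, take 3 (0->3 ok)
  t2 'x' -> {1,4}, take 1 (3->1 ok)
  t3 'y' -> {0,2,3}, take 0 (1->0 ok)
  t4 'x' -> {1,4}, take 1 (0->1 ok)
  t5 'x' -> {1,4}, take 4 (1->4 ok)
  t6 'x' -> {1,4}, take 1 (4->1 ok)
  t7 'y' -> {0,2,3}, take 0 (1->0 ok)
  t8 'x' -> {1,4}, take 1 (0->1 ok)
  t9 'y' -> {0,2,3}, take 2 (1->2 ok)
  t10 'y' -> {0,2,3}, take 3 (2->3 ok)

0,3,1,0,1,4,1,0,1,2,3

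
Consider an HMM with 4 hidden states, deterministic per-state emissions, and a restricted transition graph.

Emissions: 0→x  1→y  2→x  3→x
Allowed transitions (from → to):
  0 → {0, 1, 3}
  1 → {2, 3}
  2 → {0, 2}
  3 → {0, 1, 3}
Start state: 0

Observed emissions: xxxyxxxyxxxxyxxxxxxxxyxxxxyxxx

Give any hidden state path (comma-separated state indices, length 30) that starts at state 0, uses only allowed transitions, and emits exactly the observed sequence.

0,3,0,1,2,0,0,1,2,0,3,0,1,2,0,0,0,3,3,3,0,1,3,0,3,3,1,2,0,3

  pos 0: x in {0,2,3}, choose 0; start
  pos 1: x in {0,2,3}, choose 3; 0->3 ok
  pos 2: x in {0,2,3}, choose 0; 3->0 ok
  pos 3: y in {1}, choose 1; 0->1 ok
  pos 4: x in {0,2,3}, choose 2; 1->2 ok
  pos 5: x in {0,2,3}, choose 0; 2->0 ok
  pos 6: x in {0,2,3}, choose 0; 0->0 ok
  pos 7: y in {1}, choose 1; 0->1 ok
  pos 8: x in {0,2,3}, choose 2; 1->2 ok
  pos 9: x in {0,2,3}, choose 0; 2->0 ok
  pos 10: x in {0,2,3}, choose 3; 0->3 ok
  pos 11: x in {0,2,3}, choose 0; 3->0 ok
  pos 12: y in {1}, choose 1; 0->1 ok
  pos 13: x in {0,2,3}, choose 2; 1->2 ok
  pos 14: x in {0,2,3}, choose 0; 2->0 ok
  pos 15: x in {0,2,3}, choose 0; 0->0 ok
  pos 16: x in {0,2,3}, choose 0; 0->0 ok
  pos 17: x in {0,2,3}, choose 3; 0->3 ok
  pos 18: x in {0,2,3}, choose 3; 3->3 ok
  pos 19: x in {0,2,3}, choose 3; 3->3 ok
  pos 20: x in {0,2,3}, choose 0; 3->0 ok
  pos 21: y in {1}, choose 1; 0->1 ok
  pos 22: x in {0,2,3}, choose 3; 1->3 ok
  pos 23: x in {0,2,3}, choose 0; 3->0 ok
  pos 24: x in {0,2,3}, choose 3; 0->3 ok
  pos 25: x in {0,2,3}, choose 3; 3->3 ok
  pos 26: y in {1}, choose 1; 3->1 ok
  pos 27: x in {0,2,3}, choose 2; 1->2 ok
  pos 28: x in {0,2,3}, choose 0; 2->0 ok
  pos 29: x in {0,2,3}, choose 3; 0->3 ok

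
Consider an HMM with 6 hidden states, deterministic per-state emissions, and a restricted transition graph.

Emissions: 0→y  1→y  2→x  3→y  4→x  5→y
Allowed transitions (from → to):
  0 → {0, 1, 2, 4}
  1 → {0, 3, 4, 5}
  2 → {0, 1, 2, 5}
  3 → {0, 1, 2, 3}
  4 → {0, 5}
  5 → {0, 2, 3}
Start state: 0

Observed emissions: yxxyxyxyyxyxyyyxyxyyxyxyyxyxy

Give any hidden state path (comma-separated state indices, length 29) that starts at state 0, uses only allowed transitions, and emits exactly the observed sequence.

  0: obs=y cand={0,1,3,5} pick 0 [start]
  1: obs=x cand={2,4} pick 2 [0->2 ok]
  2: obs=x cand={2,4} pick 2 [2->2 ok]
  3: obs=y cand={0,1,3,5} pick 1 [2->1 ok]
  4: obs=x cand={2,4} pick 4 [1->4 ok]
  5: obs=y cand={0,1,3,5} pick 5 [4->5 ok]
  6: obs=x cand={2,4} pick 2 [5->2 ok]
  7: obs=y cand={0,1,3,5} pick 1 [2->1 ok]
  8: obs=y cand={0,1,3,5} pick 3 [1->3 ok]
  9: obs=x cand={2,4} pick 2 [3->2 ok]
  10: obs=y cand={0,1,3,5} pick 0 [2->0 ok]
  11: obs=x cand={2,4} pick 4 [0->4 ok]
  12: obs=y cand={0,1,3,5} pick 0 [4->0 ok]
  13: obs=y cand={0,1,3,5} pick 0 [0->0 ok]
  14: obs=y cand={0,1,3,5} pick 0 [0->0 ok]
  15: obs=x cand={2,4} pick 4 [0->4 ok]
  16: obs=y cand={0,1,3,5} pick 0 [4->0 ok]
  17: obs=x cand={2,4} pick 2 [0->2 ok]
  18: obs=y cand={0,1,3,5} pick 1 [2->1 ok]
  19: obs=y cand={0,1,3,5} pick 5 [1->5 ok]
  20: obs=x cand={2,4} pick 2 [5->2 ok]
  21: obs=y cand={0,1,3,5} pick 1 [2->1 ok]
  22: obs=x cand={2,4} pick 4 [1->4 ok]
  23: obs=y cand={0,1,3,5} pick 0 [4->0 ok]
  24: obs=y cand={0,1,3,5} pick 1 [0->1 ok]
  25: obs=x cand={2,4} pick 4 [1->4 ok]
  26: obs=y cand={0,1,3,5} pick 0 [4->0 ok]
  27: obs=x cand={2,4} pick 4 [0->4 ok]
  28: obs=y cand={0,1,3,5} pick 5 [4->5 ok]

0,2,2,1,4,5,2,1,3,2,0,4,0,0,0,4,0,2,1,5,2,1,4,0,1,4,0,4,5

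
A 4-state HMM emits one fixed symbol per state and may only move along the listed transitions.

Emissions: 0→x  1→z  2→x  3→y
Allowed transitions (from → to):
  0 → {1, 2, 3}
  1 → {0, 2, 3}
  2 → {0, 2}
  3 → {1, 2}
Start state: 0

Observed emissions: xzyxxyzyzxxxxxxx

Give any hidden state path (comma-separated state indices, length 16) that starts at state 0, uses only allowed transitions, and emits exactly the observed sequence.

0,1,3,2,0,3,1,3,1,0,2,0,2,2,2,0

  pos 0: x in {0,2}, choose 0; start
  pos 1: z in {1}, choose 1; 0->1 ok
  pos 2: y in {3}, choose 3; 1->3 ok
  pos 3: x in {0,2}, choose 2; 3->2 ok
  pos 4: x in {0,2}, choose 0; 2->0 ok
  pos 5: y in {3}, choose 3; 0->3 ok
  pos 6: z in {1}, choose 1; 3->1 ok
  pos 7: y in {3}, choose 3; 1->3 ok
  pos 8: z in {1}, choose 1; 3->1 ok
  pos 9: x in {0,2}, choose 0; 1->0 ok
  pos 10: x in {0,2}, choose 2; 0->2 ok
  pos 11: x in {0,2}, choose 0; 2->0 ok
  pos 12: x in {0,2}, choose 2; 0->2 ok
  pos 13: x in {0,2}, choose 2; 2->2 ok
  pos 14: x in {0,2}, choose 2; 2->2 ok
  pos 15: x in {0,2}, choose 0; 2->0 ok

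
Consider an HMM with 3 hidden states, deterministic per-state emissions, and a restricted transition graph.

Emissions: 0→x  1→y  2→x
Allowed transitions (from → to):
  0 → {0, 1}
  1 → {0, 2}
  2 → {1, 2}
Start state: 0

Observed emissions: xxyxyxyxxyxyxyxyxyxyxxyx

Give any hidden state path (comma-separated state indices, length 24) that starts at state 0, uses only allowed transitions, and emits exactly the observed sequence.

0,0,1,0,1,2,1,2,2,1,0,1,2,1,2,1,0,1,2,1,0,0,1,2

  [0] x  {0,2}  => 0  start
  [1] x  {0,2}  => 0  0->0 ok
  [2] y  {1}  => 1  0->1 ok
  [3] x  {0,2}  => 0  1->0 ok
  [4] y  {1}  => 1  0->1 ok
  [5] x  {0,2}  => 2  1->2 ok
  [6] y  {1}  => 1  2->1 ok
  [7] x  {0,2}  => 2  1->2 ok
  [8] x  {0,2}  => 2  2->2 ok
  [9] y  {1}  => 1  2->1 ok
  [10] x  {0,2}  => 0  1->0 ok
  [11] y  {1}  => 1  0->1 ok
  [12] x  {0,2}  => 2  1->2 ok
  [13] y  {1}  => 1  2->1 ok
  [14] x  {0,2}  => 2  1->2 ok
  [15] y  {1}  => 1  2->1 ok
  [16] x  {0,2}  => 0  1->0 ok
  [17] y  {1}  => 1  0->1 ok
  [18] x  {0,2}  => 2  1->2 ok
  [19] y  {1}  => 1  2->1 ok
  [20] x  {0,2}  => 0  1->0 ok
  [21] x  {0,2}  => 0  0->0 ok
  [22] y  {1}  => 1  0->1 ok
  [23] x  {0,2}  => 2  1->2 ok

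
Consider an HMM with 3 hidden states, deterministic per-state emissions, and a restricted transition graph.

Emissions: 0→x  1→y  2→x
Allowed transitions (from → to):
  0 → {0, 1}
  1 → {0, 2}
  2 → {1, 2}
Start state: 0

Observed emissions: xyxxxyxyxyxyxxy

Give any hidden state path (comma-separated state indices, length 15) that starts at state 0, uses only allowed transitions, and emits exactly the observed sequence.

  pos 0: x in {0,2}, choose 0; start
  pos 1: y in {1}, choose 1; 0->1 ok
  pos 2: x in {0,2}, choose 0; 1->0 ok
  pos 3: x in {0,2}, choose 0; 0->0 ok
  pos 4: x in {0,2}, choose 0; 0->0 ok
  pos 5: y in {1}, choose 1; 0->1 ok
  pos 6: x in {0,2}, choose 0; 1->0 ok
  pos 7: y in {1}, choose 1; 0->1 ok
  pos 8: x in {0,2}, choose 2; 1->2 ok
  pos 9: y in {1}, choose 1; 2->1 ok
  pos 10: x in {0,2}, choose 0; 1->0 ok
  pos 11: y in {1}, choose 1; 0->1 ok
  pos 12: x in {0,2}, choose 2; 1->2 ok
  pos 13: x in {0,2}, choose 2; 2->2 ok
  pos 14: y in {1}, choose 1; 2->1 ok

0,1,0,0,0,1,0,1,2,1,0,1,2,2,1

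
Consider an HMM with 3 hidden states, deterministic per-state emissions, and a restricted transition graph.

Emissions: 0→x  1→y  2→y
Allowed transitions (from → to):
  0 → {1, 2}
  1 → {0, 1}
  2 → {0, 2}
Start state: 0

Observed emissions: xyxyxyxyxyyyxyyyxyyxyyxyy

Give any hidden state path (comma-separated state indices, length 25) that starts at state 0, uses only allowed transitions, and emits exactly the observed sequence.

0,1,0,2,0,1,0,2,0,1,1,1,0,1,1,1,0,2,2,0,1,1,0,1,1

  t0 'x' -> {0}, take 0 (start)
  t1 'y' -> {1,2}, take 1 (0->1 ok)
  t2 'x' -> {0}, take 0 (1->0 ok)
  t3 'y' -> {1,2}, take 2 (0->2 ok)
  t4 'x' -> {0}, take 0 (2->0 ok)
  t5 'y' -> {1,2}, take 1 (0->1 ok)
  t6 'x' -> {0}, take 0 (1->0 ok)
  t7 'y' -> {1,2}, take 2 (0->2 ok)
  t8 'x' -> {0}, take 0 (2->0 ok)
  t9 'y' -> {1,2}, take 1 (0->1 ok)
  t10 'y' -> {1,2}, take 1 (1->1 ok)
  t11 'y' -> {1,2}, take 1 (1->1 ok)
  t12 'x' -> {0}, take 0 (1->0 ok)
  t13 'y' -> {1,2}, take 1 (0->1 ok)
  t14 'y' -> {1,2}, take 1 (1->1 ok)
  t15 'y' -> {1,2}, take 1 (1->1 ok)
  t16 'x' -> {0}, take 0 (1->0 ok)
  t17 'y' -> {1,2}, take 2 (0->2 ok)
  t18 'y' -> {1,2}, take 2 (2->2 ok)
  t19 'x' -> {0}, take 0 (2->0 ok)
  t20 'y' -> {1,2}, take 1 (0->1 ok)
  t21 'y' -> {1,2}, take 1 (1->1 ok)
  t22 'x' -> {0}, take 0 (1->0 ok)
  t23 'y' -> {1,2}, take 1 (0->1 ok)
  t24 'y' -> {1,2}, take 1 (1->1 ok)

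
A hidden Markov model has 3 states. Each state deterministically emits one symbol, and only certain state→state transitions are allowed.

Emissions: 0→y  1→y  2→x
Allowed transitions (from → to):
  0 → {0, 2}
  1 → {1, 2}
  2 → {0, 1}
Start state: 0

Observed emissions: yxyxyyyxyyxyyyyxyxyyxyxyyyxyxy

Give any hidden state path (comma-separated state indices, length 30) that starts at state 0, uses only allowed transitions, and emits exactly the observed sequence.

0,2,1,2,1,1,1,2,0,0,2,1,1,1,1,2,0,2,0,0,2,1,2,1,1,1,2,1,2,1

  pos 0: y in {0,1}, choose 0; start
  pos 1: x in {2}, choose 2; 0->2 ok
  pos 2: y in {0,1}, choose 1; 2->1 ok
  pos 3: x in {2}, choose 2; 1->2 ok
  pos 4: y in {0,1}, choose 1; 2->1 ok
  pos 5: y in {0,1}, choose 1; 1->1 ok
  pos 6: y in {0,1}, choose 1; 1->1 ok
  pos 7: x in {2}, choose 2; 1->2 ok
  pos 8: y in {0,1}, choose 0; 2->0 ok
  pos 9: y in {0,1}, choose 0; 0->0 ok
  pos 10: x in {2}, choose 2; 0->2 ok
  pos 11: y in {0,1}, choose 1; 2->1 ok
  pos 12: y in {0,1}, choose 1; 1->1 ok
  pos 13: y in {0,1}, choose 1; 1->1 ok
  pos 14: y in {0,1}, choose 1; 1->1 ok
  pos 15: x in {2}, choose 2; 1->2 ok
  pos 16: y in {0,1}, choose 0; 2->0 ok
  pos 17: x in {2}, choose 2; 0->2 ok
  pos 18: y in {0,1}, choose 0; 2->0 ok
  pos 19: y in {0,1}, choose 0; 0->0 ok
  pos 20: x in {2}, choose 2; 0->2 ok
  pos 21: y in {0,1}, choose 1; 2->1 ok
  pos 22: x in {2}, choose 2; 1->2 ok
  pos 23: y in {0,1}, choose 1; 2->1 ok
  pos 24: y in {0,1}, choose 1; 1->1 ok
  pos 25: y in {0,1}, choose 1; 1->1 ok
  pos 26: x in {2}, choose 2; 1->2 ok
  pos 27: y in {0,1}, choose 1; 2->1 ok
  pos 28: x in {2}, choose 2; 1->2 ok
  pos 29: y in {0,1}, choose 1; 2->1 ok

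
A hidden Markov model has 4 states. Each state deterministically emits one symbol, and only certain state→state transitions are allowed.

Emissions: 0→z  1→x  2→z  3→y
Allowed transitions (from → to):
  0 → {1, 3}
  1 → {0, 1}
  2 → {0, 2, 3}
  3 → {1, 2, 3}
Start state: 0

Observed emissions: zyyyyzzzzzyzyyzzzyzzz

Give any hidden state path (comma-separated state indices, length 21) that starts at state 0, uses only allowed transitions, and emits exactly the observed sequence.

  0: obs=z cand={0,2} pick 0 [start]
  1: obs=y cand={3} pick 3 [0->3 ok]
  2: obs=y cand={3} pick 3 [3->3 ok]
  3: obs=y cand={3} pick 3 [3->3 ok]
  4: obs=y cand={3} pick 3 [3->3 ok]
  5: obs=z cand={0,2} pick 2 [3->2 ok]
  6: obs=z cand={0,2} pick 2 [2->2 ok]
  7: obs=z cand={0,2} pick 2 [2->2 ok]
  8: obs=z cand={0,2} pick 2 [2->2 ok]
  9: obs=z cand={0,2} pick 0 [2->0 ok]
  10: obs=y cand={3} pick 3 [0->3 ok]
  11: obs=z cand={0,2} pick 2 [3->2 ok]
  12: obs=y cand={3} pick 3 [2->3 ok]
  13: obs=y cand={3} pick 3 [3->3 ok]
  14: obs=z cand={0,2} pick 2 [3->2 ok]
  15: obs=z cand={0,2} pick 2 [2->2 ok]
  16: obs=z cand={0,2} pick 0 [2->0 ok]
  17: obs=y cand={3} pick 3 [0->3 ok]
  18: obs=z cand={0,2} pick 2 [3->2 ok]
  19: obs=z cand={0,2} pick 2 [2->2 ok]
  20: obs=z cand={0,2} pick 0 [2->0 ok]

0,3,3,3,3,2,2,2,2,0,3,2,3,3,2,2,0,3,2,2,0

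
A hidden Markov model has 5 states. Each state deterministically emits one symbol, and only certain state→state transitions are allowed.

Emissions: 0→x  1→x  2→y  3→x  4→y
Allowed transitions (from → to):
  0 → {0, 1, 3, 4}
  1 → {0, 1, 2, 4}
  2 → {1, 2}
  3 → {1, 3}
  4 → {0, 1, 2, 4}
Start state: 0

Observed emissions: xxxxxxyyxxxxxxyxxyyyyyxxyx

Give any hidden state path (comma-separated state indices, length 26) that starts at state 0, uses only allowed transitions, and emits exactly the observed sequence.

  [0] x  {0,1,3}  => 0  start
  [1] x  {0,1,3}  => 0  0->0 ok
  [2] x  {0,1,3}  => 3  0->3 ok
  [3] x  {0,1,3}  => 1  3->1 ok
  [4] x  {0,1,3}  => 1  1->1 ok
  [5] x  {0,1,3}  => 1  1->1 ok
  [6] y  {2,4}  => 2  1->2 ok
  [7] y  {2,4}  => 2  2->2 ok
  [8] x  {0,1,3}  => 1  2->1 ok
  [9] x  {0,1,3}  => 1  1->1 ok
  [10] x  {0,1,3}  => 0  1->0 ok
  [11] x  {0,1,3}  => 0  0->0 ok
  [12] x  {0,1,3}  => 1  0->1 ok
  [13] x  {0,1,3}  => 0  1->0 ok
  [14] y  {2,4}  => 4  0->4 ok
  [15] x  {0,1,3}  => 1  4->1 ok
  [16] x  {0,1,3}  => 1  1->1 ok
  [17] y  {2,4}  => 2  1->2 ok
  [18] y  {2,4}  => 2  2->2 ok
  [19] y  {2,4}  => 2  2->2 ok
  [20] y  {2,4}  => 2  2->2 ok
  [21] y  {2,4}  => 2  2->2 ok
  [22] x  {0,1,3}  => 1  2->1 ok
  [23] x  {0,1,3}  => 0  1->0 ok
  [24] y  {2,4}  => 4  0->4 ok
  [25] x  {0,1,3}  => 1  4->1 ok

0,0,3,1,1,1,2,2,1,1,0,0,1,0,4,1,1,2,2,2,2,2,1,0,4,1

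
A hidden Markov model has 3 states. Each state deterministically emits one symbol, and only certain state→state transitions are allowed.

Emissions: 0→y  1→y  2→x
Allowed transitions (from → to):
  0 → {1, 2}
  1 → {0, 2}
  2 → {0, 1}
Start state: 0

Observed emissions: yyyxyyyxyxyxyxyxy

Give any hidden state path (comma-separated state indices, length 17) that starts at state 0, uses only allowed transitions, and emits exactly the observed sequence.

  0: obs=y cand={0,1} pick 0 [start]
  1: obs=y cand={0,1} pick 1 [0->1 ok]
  2: obs=y cand={0,1} pick 0 [1->0 ok]
  3: obs=x cand={2} pick 2 [0->2 ok]
  4: obs=y cand={0,1} pick 0 [2->0 ok]
  5: obs=y cand={0,1} pick 1 [0->1 ok]
  6: obs=y cand={0,1} pick 0 [1->0 ok]
  7: obs=x cand={2} pick 2 [0->2 ok]
  8: obs=y cand={0,1} pick 0 [2->0 ok]
  9: obs=x cand={2} pick 2 [0->2 ok]
  10: obs=y cand={0,1} pick 1 [2->1 ok]
  11: obs=x cand={2} pick 2 [1->2 ok]
  12: obs=y cand={0,1} pick 1 [2->1 ok]
  13: obs=x cand={2} pick 2 [1->2 ok]
  14: obs=y cand={0,1} pick 1 [2->1 ok]
  15: obs=x cand={2} pick 2 [1->2 ok]
  16: obs=y cand={0,1} pick 1 [2->1 ok]

0,1,0,2,0,1,0,2,0,2,1,2,1,2,1,2,1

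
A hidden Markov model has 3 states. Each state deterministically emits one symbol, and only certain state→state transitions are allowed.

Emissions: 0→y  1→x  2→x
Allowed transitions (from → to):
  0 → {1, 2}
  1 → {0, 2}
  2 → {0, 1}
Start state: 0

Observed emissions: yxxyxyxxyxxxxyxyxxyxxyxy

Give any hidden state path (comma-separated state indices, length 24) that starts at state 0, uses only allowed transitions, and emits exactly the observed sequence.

0,1,2,0,1,0,2,1,0,2,1,2,1,0,1,0,2,1,0,2,1,0,2,0

  pos 0: y in {0}, choose 0; start
  pos 1: x in {1,2}, choose 1; 0->1 ok
  pos 2: x in {1,2}, choose 2; 1->2 ok
  pos 3: y in {0}, choose 0; 2->0 ok
  pos 4: x in {1,2}, choose 1; 0->1 ok
  pos 5: y in {0}, choose 0; 1->0 ok
  pos 6: x in {1,2}, choose 2; 0->2 ok
  pos 7: x in {1,2}, choose 1; 2->1 ok
  pos 8: y in {0}, choose 0; 1->0 ok
  pos 9: x in {1,2}, choose 2; 0->2 ok
  pos 10: x in {1,2}, choose 1; 2->1 ok
  pos 11: x in {1,2}, choose 2; 1->2 ok
  pos 12: x in {1,2}, choose 1; 2->1 ok
  pos 13: y in {0}, choose 0; 1->0 ok
  pos 14: x in {1,2}, choose 1; 0->1 ok
  pos 15: y in {0}, choose 0; 1->0 ok
  pos 16: x in {1,2}, choose 2; 0->2 ok
  pos 17: x in {1,2}, choose 1; 2->1 ok
  pos 18: y in {0}, choose 0; 1->0 ok
  pos 19: x in {1,2}, choose 2; 0->2 ok
  pos 20: x in {1,2}, choose 1; 2->1 ok
  pos 21: y in {0}, choose 0; 1->0 ok
  pos 22: x in {1,2}, choose 2; 0->2 ok
  pos 23: y in {0}, choose 0; 2->0 ok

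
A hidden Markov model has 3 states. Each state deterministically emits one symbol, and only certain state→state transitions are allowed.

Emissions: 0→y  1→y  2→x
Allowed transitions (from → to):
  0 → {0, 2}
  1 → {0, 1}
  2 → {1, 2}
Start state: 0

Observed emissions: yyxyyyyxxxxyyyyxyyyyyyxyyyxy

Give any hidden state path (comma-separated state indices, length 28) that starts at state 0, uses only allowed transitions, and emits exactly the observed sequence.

0,0,2,1,1,1,0,2,2,2,2,1,0,0,0,2,1,1,1,1,0,0,2,1,0,0,2,1

  0: obs=y cand={0,1} pick 0 [start]
  1: obs=y cand={0,1} pick 0 [0->0 ok]
  2: obs=x cand={2} pick 2 [0->2 ok]
  3: obs=y cand={0,1} pick 1 [2->1 ok]
  4: obs=y cand={0,1} pick 1 [1->1 ok]
  5: obs=y cand={0,1} pick 1 [1->1 ok]
  6: obs=y cand={0,1} pick 0 [1->0 ok]
  7: obs=x cand={2} pick 2 [0->2 ok]
  8: obs=x cand={2} pick 2 [2->2 ok]
  9: obs=x cand={2} pick 2 [2->2 ok]
  10: obs=x cand={2} pick 2 [2->2 ok]
  11: obs=y cand={0,1} pick 1 [2->1 ok]
  12: obs=y cand={0,1} pick 0 [1->0 ok]
  13: obs=y cand={0,1} pick 0 [0->0 ok]
  14: obs=y cand={0,1} pick 0 [0->0 ok]
  15: obs=x cand={2} pick 2 [0->2 ok]
  16: obs=y cand={0,1} pick 1 [2->1 ok]
  17: obs=y cand={0,1} pick 1 [1->1 ok]
  18: obs=y cand={0,1} pick 1 [1->1 ok]
  19: obs=y cand={0,1} pick 1 [1->1 ok]
  20: obs=y cand={0,1} pick 0 [1->0 ok]
  21: obs=y cand={0,1} pick 0 [0->0 ok]
  22: obs=x cand={2} pick 2 [0->2 ok]
  23: obs=y cand={0,1} pick 1 [2->1 ok]
  24: obs=y cand={0,1} pick 0 [1->0 ok]
  25: obs=y cand={0,1} pick 0 [0->0 ok]
  26: obs=x cand={2} pick 2 [0->2 ok]
  27: obs=y cand={0,1} pick 1 [2->1 ok]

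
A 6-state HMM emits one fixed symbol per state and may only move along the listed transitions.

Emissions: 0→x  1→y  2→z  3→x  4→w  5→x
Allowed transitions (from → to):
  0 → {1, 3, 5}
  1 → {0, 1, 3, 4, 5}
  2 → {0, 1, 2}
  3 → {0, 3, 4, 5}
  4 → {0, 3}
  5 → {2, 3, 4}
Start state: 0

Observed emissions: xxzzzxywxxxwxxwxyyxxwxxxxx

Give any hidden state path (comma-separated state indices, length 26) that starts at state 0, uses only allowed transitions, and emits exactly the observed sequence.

0,5,2,2,2,0,1,4,3,0,5,4,0,5,4,0,1,1,3,3,4,3,0,3,3,5

  t0 'x' -> {0,3,5}, take 0 (start)
  t1 'x' -> {0,3,5}, take 5 (0->5 ok)
  t2 'z' -> {2}, take 2 (5->2 ok)
  t3 'z' -> {2}, take 2 (2->2 ok)
  t4 'z' -> {2}, take 2 (2->2 ok)
  t5 'x' -> {0,3,5}, take 0 (2->0 ok)
  t6 'y' -> {1}, take 1 (0->1 ok)
  t7 'w' -> {4}, take 4 (1->4 ok)
  t8 'x' -> {0,3,5}, take 3 (4->3 ok)
  t9 'x' -> {0,3,5}, take 0 (3->0 ok)
  t10 'x' -> {0,3,5}, take 5 (0->5 ok)
  t11 'w' -> {4}, take 4 (5->4 ok)
  t12 'x' -> {0,3,5}, take 0 (4->0 ok)
  t13 'x' -> {0,3,5}, take 5 (0->5 ok)
  t14 'w' -> {4}, take 4 (5->4 ok)
  t15 'x' -> {0,3,5}, take 0 (4->0 ok)
  t16 'y' -> {1}, take 1 (0->1 ok)
  t17 'y' -> {1}, take 1 (1->1 ok)
  t18 'x' -> {0,3,5}, take 3 (1->3 ok)
  t19 'x' -> {0,3,5}, take 3 (3->3 ok)
  t20 'w' -> {4}, take 4 (3->4 ok)
  t21 'x' -> {0,3,5}, take 3 (4->3 ok)
  t22 'x' -> {0,3,5}, take 0 (3->0 ok)
  t23 'x' -> {0,3,5}, take 3 (0->3 ok)
  t24 'x' -> {0,3,5}, take 3 (3->3 ok)
  t25 'x' -> {0,3,5}, take 5 (3->5 ok)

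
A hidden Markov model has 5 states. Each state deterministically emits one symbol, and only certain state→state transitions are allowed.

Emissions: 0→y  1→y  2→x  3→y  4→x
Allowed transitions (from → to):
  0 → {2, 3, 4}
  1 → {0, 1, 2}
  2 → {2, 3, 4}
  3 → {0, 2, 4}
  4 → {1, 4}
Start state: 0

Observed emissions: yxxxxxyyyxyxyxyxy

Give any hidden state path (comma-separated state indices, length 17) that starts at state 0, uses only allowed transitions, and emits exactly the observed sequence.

  0: obs=y cand={0,1,3} pick 0 [start]
  1: obs=x cand={2,4} pick 4 [0->4 ok]
  2: obs=x cand={2,4} pick 4 [4->4 ok]
  3: obs=x cand={2,4} pick 4 [4->4 ok]
  4: obs=x cand={2,4} pick 4 [4->4 ok]
  5: obs=x cand={2,4} pick 4 [4->4 ok]
  6: obs=y cand={0,1,3} pick 1 [4->1 ok]
  7: obs=y cand={0,1,3} pick 0 [1->0 ok]
  8: obs=y cand={0,1,3} pick 3 [0->3 ok]
  9: obs=x cand={2,4} pick 2 [3->2 ok]
  10: obs=y cand={0,1,3} pick 3 [2->3 ok]
  11: obs=x cand={2,4} pick 2 [3->2 ok]
  12: obs=y cand={0,1,3} pick 3 [2->3 ok]
  13: obs=x cand={2,4} pick 2 [3->2 ok]
  14: obs=y cand={0,1,3} pick 3 [2->3 ok]
  15: obs=x cand={2,4} pick 4 [3->4 ok]
  16: obs=y cand={0,1,3} pick 1 [4->1 ok]

0,4,4,4,4,4,1,0,3,2,3,2,3,2,3,4,1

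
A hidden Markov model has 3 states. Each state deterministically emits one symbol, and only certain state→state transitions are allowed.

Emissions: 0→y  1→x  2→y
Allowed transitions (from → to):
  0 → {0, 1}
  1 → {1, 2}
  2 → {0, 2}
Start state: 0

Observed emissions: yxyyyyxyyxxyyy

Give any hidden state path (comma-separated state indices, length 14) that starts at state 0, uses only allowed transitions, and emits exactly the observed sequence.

  pos 0: y in {0,2}, choose 0; start
  pos 1: x in {1}, choose 1; 0->1 ok
  pos 2: y in {0,2}, choose 2; 1->2 ok
  pos 3: y in {0,2}, choose 2; 2->2 ok
  pos 4: y in {0,2}, choose 0; 2->0 ok
  pos 5: y in {0,2}, choose 0; 0->0 ok
  pos 6: x in {1}, choose 1; 0->1 ok
  pos 7: y in {0,2}, choose 2; 1->2 ok
  pos 8: y in {0,2}, choose 0; 2->0 ok
  pos 9: x in {1}, choose 1; 0->1 ok
  pos 10: x in {1}, choose 1; 1->1 ok
  pos 11: y in {0,2}, choose 2; 1->2 ok
  pos 12: y in {0,2}, choose 2; 2->2 ok
  pos 13: y in {0,2}, choose 2; 2->2 ok

0,1,2,2,0,0,1,2,0,1,1,2,2,2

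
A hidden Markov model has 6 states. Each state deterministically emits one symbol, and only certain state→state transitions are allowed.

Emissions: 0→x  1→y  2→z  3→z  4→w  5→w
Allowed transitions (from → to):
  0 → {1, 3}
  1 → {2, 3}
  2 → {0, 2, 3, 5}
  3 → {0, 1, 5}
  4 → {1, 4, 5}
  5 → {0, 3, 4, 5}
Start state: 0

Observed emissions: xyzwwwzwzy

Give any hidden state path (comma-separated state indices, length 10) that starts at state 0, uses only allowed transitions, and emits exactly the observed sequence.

0,1,2,5,4,5,3,5,3,1

  t0 'x' -> {0}, take 0 (start)
  t1 'y' -> {1}, take 1 (0->1 ok)
  t2 'z' -> {2,3}, take 2 (1->2 ok)
  t3 'w' -> {4,5}, take 5 (2->5 ok)
  t4 'w' -> {4,5}, take 4 (5->4 ok)
  t5 'w' -> {4,5}, take 5 (4->5 ok)
  t6 'z' -> {2,3}, take 3 (5->3 ok)
  t7 'w' -> {4,5}, take 5 (3->5 ok)
  t8 'z' -> {2,3}, take 3 (5->3 ok)
  t9 'y' -> {1}, take 1 (3->1 ok)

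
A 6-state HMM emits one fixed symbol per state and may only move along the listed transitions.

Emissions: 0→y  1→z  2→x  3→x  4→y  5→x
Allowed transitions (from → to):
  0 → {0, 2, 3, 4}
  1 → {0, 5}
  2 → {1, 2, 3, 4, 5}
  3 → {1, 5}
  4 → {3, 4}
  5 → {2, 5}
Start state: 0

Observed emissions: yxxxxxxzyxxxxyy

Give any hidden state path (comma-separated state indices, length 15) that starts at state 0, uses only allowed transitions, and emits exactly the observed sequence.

0,3,5,5,5,5,2,1,0,3,5,5,2,4,4

  pos 0: y in {0,4}, choose 0; start
  pos 1: x in {2,3,5}, choose 3; 0->3 ok
  pos 2: x in {2,3,5}, choose 5; 3->5 ok
  pos 3: x in {2,3,5}, choose 5; 5->5 ok
  pos 4: x in {2,3,5}, choose 5; 5->5 ok
  pos 5: x in {2,3,5}, choose 5; 5->5 ok
  pos 6: x in {2,3,5}, choose 2; 5->2 ok
  pos 7: z in {1}, choose 1; 2->1 ok
  pos 8: y in {0,4}, choose 0; 1->0 ok
  pos 9: x in {2,3,5}, choose 3; 0->3 ok
  pos 10: x in {2,3,5}, choose 5; 3->5 ok
  pos 11: x in {2,3,5}, choose 5; 5->5 ok
  pos 12: x in {2,3,5}, choose 2; 5->2 ok
  pos 13: y in {0,4}, choose 4; 2->4 ok
  pos 14: y in {0,4}, choose 4; 4->4 ok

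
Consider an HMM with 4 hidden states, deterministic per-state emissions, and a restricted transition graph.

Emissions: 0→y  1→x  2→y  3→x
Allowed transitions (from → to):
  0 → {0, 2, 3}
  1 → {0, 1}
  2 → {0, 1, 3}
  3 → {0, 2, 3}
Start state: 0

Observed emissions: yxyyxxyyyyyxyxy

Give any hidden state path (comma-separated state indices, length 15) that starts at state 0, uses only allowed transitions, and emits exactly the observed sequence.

0,3,2,0,3,3,0,0,2,0,2,3,2,1,0

  [0] y  {0,2}  => 0  start
  [1] x  {1,3}  => 3  0->3 ok
  [2] y  {0,2}  => 2  3->2 ok
  [3] y  {0,2}  => 0  2->0 ok
  [4] x  {1,3}  => 3  0->3 ok
  [5] x  {1,3}  => 3  3->3 ok
  [6] y  {0,2}  => 0  3->0 ok
  [7] y  {0,2}  => 0  0->0 ok
  [8] y  {0,2}  => 2  0->2 ok
  [9] y  {0,2}  => 0  2->0 ok
  [10] y  {0,2}  => 2  0->2 ok
  [11] x  {1,3}  => 3  2->3 ok
  [12] y  {0,2}  => 2  3->2 ok
  [13] x  {1,3}  => 1  2->1 ok
  [14] y  {0,2}  => 0  1->0 ok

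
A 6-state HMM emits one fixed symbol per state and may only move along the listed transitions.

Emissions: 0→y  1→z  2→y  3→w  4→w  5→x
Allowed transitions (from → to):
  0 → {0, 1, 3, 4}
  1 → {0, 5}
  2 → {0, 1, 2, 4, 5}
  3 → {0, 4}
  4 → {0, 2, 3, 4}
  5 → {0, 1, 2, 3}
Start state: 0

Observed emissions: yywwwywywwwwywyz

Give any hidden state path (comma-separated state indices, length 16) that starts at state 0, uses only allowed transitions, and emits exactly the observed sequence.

0,0,3,4,4,2,4,0,3,4,4,4,0,4,0,1

  0: obs=y cand={0,2} pick 0 [start]
  1: obs=y cand={0,2} pick 0 [0->0 ok]
  2: obs=w cand={3,4} pick 3 [0->3 ok]
  3: obs=w cand={3,4} pick 4 [3->4 ok]
  4: obs=w cand={3,4} pick 4 [4->4 ok]
  5: obs=y cand={0,2} pick 2 [4->2 ok]
  6: obs=w cand={3,4} pick 4 [2->4 ok]
  7: obs=y cand={0,2} pick 0 [4->0 ok]
  8: obs=w cand={3,4} pick 3 [0->3 ok]
  9: obs=w cand={3,4} pick 4 [3->4 ok]
  10: obs=w cand={3,4} pick 4 [4->4 ok]
  11: obs=w cand={3,4} pick 4 [4->4 ok]
  12: obs=y cand={0,2} pick 0 [4->0 ok]
  13: obs=w cand={3,4} pick 4 [0->4 ok]
  14: obs=y cand={0,2} pick 0 [4->0 ok]
  15: obs=z cand={1} pick 1 [0->1 ok]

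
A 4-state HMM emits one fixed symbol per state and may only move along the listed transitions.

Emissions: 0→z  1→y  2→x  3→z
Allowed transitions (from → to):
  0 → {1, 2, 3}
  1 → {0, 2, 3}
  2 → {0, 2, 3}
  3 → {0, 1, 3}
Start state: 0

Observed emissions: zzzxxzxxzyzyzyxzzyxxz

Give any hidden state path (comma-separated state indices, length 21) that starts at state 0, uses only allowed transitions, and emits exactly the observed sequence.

  [0] z  {0,3}  => 0  start
  [1] z  {0,3}  => 3  0->3 ok
  [2] z  {0,3}  => 0  3->0 ok
  [3] x  {2}  => 2  0->2 ok
  [4] x  {2}  => 2  2->2 ok
  [5] z  {0,3}  => 0  2->0 ok
  [6] x  {2}  => 2  0->2 ok
  [7] x  {2}  => 2  2->2 ok
  [8] z  {0,3}  => 0  2->0 ok
  [9] y  {1}  => 1  0->1 ok
  [10] z  {0,3}  => 3  1->3 ok
  [11] y  {1}  => 1  3->1 ok
  [12] z  {0,3}  => 0  1->0 ok
  [13] y  {1}  => 1  0->1 ok
  [14] x  {2}  => 2  1->2 ok
  [15] z  {0,3}  => 3  2->3 ok
  [16] z  {0,3}  => 0  3->0 ok
  [17] y  {1}  => 1  0->1 ok
  [18] x  {2}  => 2  1->2 ok
  [19] x  {2}  => 2  2->2 ok
  [20] z  {0,3}  => 0  2->0 ok

0,3,0,2,2,0,2,2,0,1,3,1,0,1,2,3,0,1,2,2,0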